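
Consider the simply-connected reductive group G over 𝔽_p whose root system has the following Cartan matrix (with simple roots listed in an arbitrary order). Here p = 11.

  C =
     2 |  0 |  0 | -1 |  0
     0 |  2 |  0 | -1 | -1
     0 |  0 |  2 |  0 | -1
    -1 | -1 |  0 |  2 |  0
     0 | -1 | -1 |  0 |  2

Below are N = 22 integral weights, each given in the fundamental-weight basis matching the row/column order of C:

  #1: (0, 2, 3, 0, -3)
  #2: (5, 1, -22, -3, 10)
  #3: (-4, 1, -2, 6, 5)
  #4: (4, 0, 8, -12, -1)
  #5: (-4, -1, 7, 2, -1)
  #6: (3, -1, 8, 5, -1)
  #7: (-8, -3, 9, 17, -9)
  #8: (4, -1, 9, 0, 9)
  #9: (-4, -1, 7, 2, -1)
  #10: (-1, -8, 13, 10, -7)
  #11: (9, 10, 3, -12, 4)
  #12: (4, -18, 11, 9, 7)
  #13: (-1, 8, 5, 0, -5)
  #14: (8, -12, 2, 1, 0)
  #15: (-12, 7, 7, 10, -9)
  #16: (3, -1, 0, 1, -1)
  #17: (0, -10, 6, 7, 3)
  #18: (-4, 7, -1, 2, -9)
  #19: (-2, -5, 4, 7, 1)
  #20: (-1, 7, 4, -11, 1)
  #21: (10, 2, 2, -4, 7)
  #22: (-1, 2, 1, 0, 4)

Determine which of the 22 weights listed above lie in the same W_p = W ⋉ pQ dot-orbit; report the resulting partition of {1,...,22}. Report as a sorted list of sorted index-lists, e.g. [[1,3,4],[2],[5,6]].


A_5 Cartan matrix, 5 simple roots permuted; ρ=(1,1,1,1,1).

λ_j+ρ reflected into Ā_11 (⟨·,θ^∨⟩≤11); 5-tuples as given:

    1: (1, 1, 2, 1, 2)
    2: (4, 0, 1, 2, 0)
    3: (1, 2, 3, 3, 2)
    4: (1, 5, 1, 0, 4)
    5: (3, 0, 8, 0, 0)
    6: (4, 0, 1, 2, 0)
    7: (0, 3, 2, 1, 5)
    8: (1, 5, 1, 0, 4)
    9: (3, 0, 8, 0, 0)
    10: (0, 3, 2, 1, 5)
    11: (4, 0, 1, 2, 0)
    12: (1, 1, 2, 1, 2)
    13: (1, 5, 1, 0, 4)
    14: (0, 3, 2, 1, 5)
    15: (3, 0, 8, 0, 0)
    16: (4, 0, 1, 2, 0)
    17: (0, 3, 2, 1, 5)
    18: (3, 0, 8, 0, 0)
    19: (1, 2, 3, 3, 2)
    20: (4, 0, 1, 2, 0)
    21: (3, 0, 8, 0, 0)
    22: (0, 3, 2, 1, 5)

The 22 indices split into 6 linkage classes (same alcove rep ⇔ same W_11-dot-orbit):

[[1, 12], [2, 6, 11, 16, 20], [3, 19], [4, 8, 13], [5, 9, 15, 18, 21], [7, 10, 14, 17, 22]]


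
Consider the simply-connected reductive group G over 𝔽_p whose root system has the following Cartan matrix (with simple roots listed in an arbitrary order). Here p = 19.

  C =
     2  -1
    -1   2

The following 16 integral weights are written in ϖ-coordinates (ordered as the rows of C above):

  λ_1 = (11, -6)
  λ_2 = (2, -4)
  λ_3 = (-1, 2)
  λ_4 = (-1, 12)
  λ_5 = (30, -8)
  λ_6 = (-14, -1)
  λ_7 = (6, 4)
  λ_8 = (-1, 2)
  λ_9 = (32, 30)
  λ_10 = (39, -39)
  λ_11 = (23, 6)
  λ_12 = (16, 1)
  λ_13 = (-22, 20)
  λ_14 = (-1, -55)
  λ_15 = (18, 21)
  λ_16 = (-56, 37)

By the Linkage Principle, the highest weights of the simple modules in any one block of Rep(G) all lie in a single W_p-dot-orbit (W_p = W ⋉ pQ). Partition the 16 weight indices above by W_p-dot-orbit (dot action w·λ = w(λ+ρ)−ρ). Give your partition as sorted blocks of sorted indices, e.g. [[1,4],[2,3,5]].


Cartan matrix: type A_2 (|W|=6); un-permuting the 2 rows.

Ā_19 reps of the 16 weights (A_2, coords as presented):

  λ_1+ρ ↦ (7, 5);  λ_2+ρ ↦ (0, 3);  λ_3+ρ ↦ (0, 3);  λ_4+ρ ↦ (0, 13);  λ_5+ρ ↦ (7, 5);  λ_6+ρ ↦ (0, 13);  λ_7+ρ ↦ (7, 5);  λ_8+ρ ↦ (0, 3);  λ_9+ρ ↦ (7, 5);  λ_10+ρ ↦ (17, 2);  λ_11+ρ ↦ (7, 5);  λ_12+ρ ↦ (17, 2);  λ_13+ρ ↦ (17, 2);  λ_14+ρ ↦ (0, 3);  λ_15+ρ ↦ (0, 3);  λ_16+ρ ↦ (17, 2)

These 16 weights hit 4 W_19-dot-orbits; sizes (5, 5, 2, 4):

[[1, 5, 7, 9, 11], [2, 3, 8, 14, 15], [4, 6], [10, 12, 13, 16]]


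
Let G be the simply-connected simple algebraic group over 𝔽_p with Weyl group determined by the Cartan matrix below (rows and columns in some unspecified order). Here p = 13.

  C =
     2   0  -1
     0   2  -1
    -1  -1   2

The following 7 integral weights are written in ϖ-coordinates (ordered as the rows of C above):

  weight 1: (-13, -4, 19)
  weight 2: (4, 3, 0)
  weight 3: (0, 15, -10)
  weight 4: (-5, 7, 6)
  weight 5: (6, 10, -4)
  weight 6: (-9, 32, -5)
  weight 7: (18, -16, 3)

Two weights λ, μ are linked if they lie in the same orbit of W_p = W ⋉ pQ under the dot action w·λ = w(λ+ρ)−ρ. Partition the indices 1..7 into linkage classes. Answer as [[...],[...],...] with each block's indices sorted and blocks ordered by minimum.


Root system A_3: the 3×3 matrix C matches after relabeling.

λ_j+ρ reflected into Ā_13 (⟨·,θ^∨⟩≤13); 3-tuples as given:

    λ_1+ρ ↦ (5, 4, 1)
    λ_2+ρ ↦ (5, 4, 1)
    λ_3+ρ ↦ (5, 4, 1)
    λ_4+ρ ↦ (2, 6, 3)
    λ_5+ρ ↦ (2, 6, 3)
    λ_6+ρ ↦ (5, 4, 1)
    λ_7+ρ ↦ (2, 6, 3)

Grouping the 7 weights by Ā_13-representative: 2 linkage classes.

[[1, 2, 3, 6], [4, 5, 7]]


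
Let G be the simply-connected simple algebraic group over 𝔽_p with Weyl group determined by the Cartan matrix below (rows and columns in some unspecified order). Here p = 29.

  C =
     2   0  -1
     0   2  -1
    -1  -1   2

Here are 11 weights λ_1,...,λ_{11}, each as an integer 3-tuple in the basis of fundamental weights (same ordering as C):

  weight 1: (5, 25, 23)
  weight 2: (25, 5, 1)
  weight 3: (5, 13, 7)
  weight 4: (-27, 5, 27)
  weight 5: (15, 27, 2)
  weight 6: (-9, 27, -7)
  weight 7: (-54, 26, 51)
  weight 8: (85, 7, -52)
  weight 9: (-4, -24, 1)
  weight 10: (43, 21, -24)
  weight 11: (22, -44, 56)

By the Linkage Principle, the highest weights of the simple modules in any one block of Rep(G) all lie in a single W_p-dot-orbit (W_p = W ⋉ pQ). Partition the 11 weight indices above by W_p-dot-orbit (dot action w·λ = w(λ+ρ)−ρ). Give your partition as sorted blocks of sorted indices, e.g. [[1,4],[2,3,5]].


C ↔ A_3 under row/col permutation; |W(A_3)| = 24.

W_29-reps of the 11 weights in Ā_29 (same 3-coord order as C):

  λ_1+ρ ↦ (21, 1, 2)
  λ_2+ρ ↦ (21, 1, 2)
  λ_3+ρ ↦ (6, 14, 8)
  λ_4+ρ ↦ (21, 1, 2)
  λ_5+ρ ↦ (2, 10, 1)
  λ_6+ρ ↦ (6, 14, 8)
  λ_7+ρ ↦ (21, 1, 2)
  λ_8+ρ ↦ (6, 14, 8)
  λ_9+ρ ↦ (21, 1, 2)
  λ_10+ρ ↦ (6, 14, 8)
  λ_11+ρ ↦ (6, 14, 8)

Linkage partition of the 11 weights (3 classes, p=29):

[[1, 2, 4, 7, 9], [3, 6, 8, 10, 11], [5]]


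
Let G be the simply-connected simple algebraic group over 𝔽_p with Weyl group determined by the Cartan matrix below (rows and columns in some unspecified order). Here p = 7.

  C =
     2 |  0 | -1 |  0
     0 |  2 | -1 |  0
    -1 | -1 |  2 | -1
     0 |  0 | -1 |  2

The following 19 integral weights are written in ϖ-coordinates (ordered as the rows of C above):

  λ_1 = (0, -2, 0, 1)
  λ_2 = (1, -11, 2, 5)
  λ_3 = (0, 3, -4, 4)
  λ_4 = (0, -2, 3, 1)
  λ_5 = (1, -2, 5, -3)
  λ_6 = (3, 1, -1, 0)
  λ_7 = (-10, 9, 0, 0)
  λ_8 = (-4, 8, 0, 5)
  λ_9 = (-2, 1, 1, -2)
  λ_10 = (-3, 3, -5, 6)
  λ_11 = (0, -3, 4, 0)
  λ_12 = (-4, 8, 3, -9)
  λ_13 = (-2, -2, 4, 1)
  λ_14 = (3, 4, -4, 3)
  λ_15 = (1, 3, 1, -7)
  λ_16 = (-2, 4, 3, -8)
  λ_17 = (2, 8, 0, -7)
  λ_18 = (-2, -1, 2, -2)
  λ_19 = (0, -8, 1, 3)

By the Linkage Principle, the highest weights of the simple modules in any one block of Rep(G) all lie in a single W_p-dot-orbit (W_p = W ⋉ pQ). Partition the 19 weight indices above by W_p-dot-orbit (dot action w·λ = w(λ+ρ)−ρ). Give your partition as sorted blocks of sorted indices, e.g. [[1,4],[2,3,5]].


C ↔ D_4 under row/col permutation; |W(D_4)| = 192.

Ā_7 reps of the 19 weights (D_4, coords as presented):

    λ_1+ρ ↦ (1, 1, 0, 2)
    λ_2+ρ ↦ (2, 0, 1, 2)
    λ_3+ρ ↦ (2, 1, 1, 2)
    λ_4+ρ ↦ (1, 1, 0, 2)
    λ_5+ρ ↦ (1, 0, 1, 1)
    λ_6+ρ ↦ (4, 2, 0, 1)
    λ_7+ρ ↦ (2, 1, 1, 2)
    λ_8+ρ ↦ (4, 2, 0, 1)
    λ_9+ρ ↦ (1, 2, 0, 1)
    λ_10+ρ ↦ (4, 2, 0, 1)
    λ_11+ρ ↦ (1, 2, 0, 1)
    λ_12+ρ ↦ (1, 1, 0, 2)
    λ_13+ρ ↦ (1, 1, 0, 2)
    λ_14+ρ ↦ (1, 2, 0, 1)
    λ_15+ρ ↦ (2, 0, 1, 2)
    λ_16+ρ ↦ (2, 0, 1, 2)
    λ_17+ρ ↦ (1, 1, 0, 2)
    λ_18+ρ ↦ (1, 0, 1, 1)
    λ_19+ρ ↦ (4, 2, 0, 1)

The 19 indices split into 6 linkage classes (same alcove rep ⇔ same W_7-dot-orbit):

[[1, 4, 12, 13, 17], [2, 15, 16], [3, 7], [5, 18], [6, 8, 10, 19], [9, 11, 14]]


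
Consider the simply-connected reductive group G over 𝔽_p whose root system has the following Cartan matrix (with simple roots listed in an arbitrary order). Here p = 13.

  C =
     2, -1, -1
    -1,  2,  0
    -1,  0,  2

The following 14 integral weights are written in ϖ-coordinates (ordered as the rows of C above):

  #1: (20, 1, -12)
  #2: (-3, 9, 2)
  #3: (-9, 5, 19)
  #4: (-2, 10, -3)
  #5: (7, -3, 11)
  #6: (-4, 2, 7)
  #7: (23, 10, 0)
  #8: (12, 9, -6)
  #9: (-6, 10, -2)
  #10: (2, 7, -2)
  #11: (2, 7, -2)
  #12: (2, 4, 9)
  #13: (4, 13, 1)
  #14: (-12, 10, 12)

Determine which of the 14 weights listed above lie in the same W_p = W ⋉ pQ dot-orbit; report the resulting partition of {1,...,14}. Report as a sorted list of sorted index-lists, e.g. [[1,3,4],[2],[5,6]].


Type A_3, rank 3, |W|=24; reorder rows/cols to standard.

Alcove-folded reps (p=13, 14 weights, presented ϖ-order):

  1: (2, 8, 1) · 2: (2, 8, 1) · 3: (1, 5, 5) · 4: (2, 8, 1) · 5: (1, 5, 5) · 6: (3, 0, 5) · 7: (1, 9, 1) · 8: (3, 0, 5) · 9: (1, 5, 5) · 10: (2, 8, 1) · 11: (2, 8, 1) · 12: (3, 0, 5) · 13: (1, 5, 5) · 14: (11, 0, 2)

These 14 weights hit 5 W_13-dot-orbits; sizes (5, 4, 3, 1, 1):

[[1, 2, 4, 10, 11], [3, 5, 9, 13], [6, 8, 12], [7], [14]]


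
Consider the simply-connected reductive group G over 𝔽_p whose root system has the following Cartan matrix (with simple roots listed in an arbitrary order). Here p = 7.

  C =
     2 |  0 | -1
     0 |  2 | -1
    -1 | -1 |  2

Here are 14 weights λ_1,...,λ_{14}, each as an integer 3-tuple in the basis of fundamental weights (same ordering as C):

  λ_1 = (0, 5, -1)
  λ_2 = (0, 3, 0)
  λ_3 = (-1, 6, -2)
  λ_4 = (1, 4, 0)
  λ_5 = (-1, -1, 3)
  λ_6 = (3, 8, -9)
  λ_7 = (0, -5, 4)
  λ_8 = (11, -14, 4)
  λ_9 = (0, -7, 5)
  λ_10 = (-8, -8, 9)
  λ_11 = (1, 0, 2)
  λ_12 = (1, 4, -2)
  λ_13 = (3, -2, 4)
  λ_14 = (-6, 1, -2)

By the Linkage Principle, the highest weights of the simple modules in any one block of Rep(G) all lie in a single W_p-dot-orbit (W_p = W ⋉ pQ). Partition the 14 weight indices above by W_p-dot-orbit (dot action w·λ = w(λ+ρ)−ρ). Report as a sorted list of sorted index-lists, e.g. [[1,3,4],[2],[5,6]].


Cartan matrix: type A_3 (|W|=24); un-permuting the 3 rows.

λ_j+ρ reflected into Ā_7 (⟨·,θ^∨⟩≤7); 3-tuples as given:

    λ_1 → (1, 6, 0)
    λ_2 → (1, 4, 1)
    λ_3 → (1, 6, 0)
    λ_4 → (1, 4, 1)
    λ_5 → (0, 0, 4)
    λ_6 → (2, 1, 3)
    λ_7 → (1, 4, 1)
    λ_8 → (2, 1, 3)
    λ_9 → (1, 6, 0)
    λ_10 → (0, 0, 4)
    λ_11 → (2, 1, 3)
    λ_12 → (1, 4, 1)
    λ_13 → (2, 1, 3)
    λ_14 → (1, 4, 1)

These 14 weights hit 4 W_7-dot-orbits; sizes (3, 5, 2, 4):

[[1, 3, 9], [2, 4, 7, 12, 14], [5, 10], [6, 8, 11, 13]]


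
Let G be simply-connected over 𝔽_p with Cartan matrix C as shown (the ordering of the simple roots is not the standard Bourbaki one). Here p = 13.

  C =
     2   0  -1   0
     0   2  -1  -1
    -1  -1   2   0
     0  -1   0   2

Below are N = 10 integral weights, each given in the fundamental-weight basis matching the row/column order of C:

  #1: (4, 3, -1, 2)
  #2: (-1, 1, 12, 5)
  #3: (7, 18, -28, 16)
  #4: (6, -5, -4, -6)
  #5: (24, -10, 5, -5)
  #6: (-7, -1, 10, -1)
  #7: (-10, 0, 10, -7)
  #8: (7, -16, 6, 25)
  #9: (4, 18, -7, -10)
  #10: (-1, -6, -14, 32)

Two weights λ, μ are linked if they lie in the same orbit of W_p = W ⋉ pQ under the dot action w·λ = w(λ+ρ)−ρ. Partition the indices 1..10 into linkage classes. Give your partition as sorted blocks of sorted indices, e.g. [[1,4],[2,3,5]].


Type A_4, rank 4, |W|=120; reorder rows/cols to standard.

W_13-reps of the 10 weights in Ā_13 (same 4-coord order as C):

    [1] (5, 4, 0, 3)
    [2] (6, 0, 5, 0)
    [3] (5, 4, 0, 3)
    [4] (5, 4, 0, 3)
    [5] (5, 4, 0, 3)
    [6] (6, 0, 5, 0)
    [7] (6, 2, 3, 1)
    [8] (6, 0, 5, 0)
    [9] (5, 4, 0, 3)
    [10] (6, 0, 5, 0)

Grouping the 10 weights by Ā_13-representative: 3 linkage classes.

[[1, 3, 4, 5, 9], [2, 6, 8, 10], [7]]


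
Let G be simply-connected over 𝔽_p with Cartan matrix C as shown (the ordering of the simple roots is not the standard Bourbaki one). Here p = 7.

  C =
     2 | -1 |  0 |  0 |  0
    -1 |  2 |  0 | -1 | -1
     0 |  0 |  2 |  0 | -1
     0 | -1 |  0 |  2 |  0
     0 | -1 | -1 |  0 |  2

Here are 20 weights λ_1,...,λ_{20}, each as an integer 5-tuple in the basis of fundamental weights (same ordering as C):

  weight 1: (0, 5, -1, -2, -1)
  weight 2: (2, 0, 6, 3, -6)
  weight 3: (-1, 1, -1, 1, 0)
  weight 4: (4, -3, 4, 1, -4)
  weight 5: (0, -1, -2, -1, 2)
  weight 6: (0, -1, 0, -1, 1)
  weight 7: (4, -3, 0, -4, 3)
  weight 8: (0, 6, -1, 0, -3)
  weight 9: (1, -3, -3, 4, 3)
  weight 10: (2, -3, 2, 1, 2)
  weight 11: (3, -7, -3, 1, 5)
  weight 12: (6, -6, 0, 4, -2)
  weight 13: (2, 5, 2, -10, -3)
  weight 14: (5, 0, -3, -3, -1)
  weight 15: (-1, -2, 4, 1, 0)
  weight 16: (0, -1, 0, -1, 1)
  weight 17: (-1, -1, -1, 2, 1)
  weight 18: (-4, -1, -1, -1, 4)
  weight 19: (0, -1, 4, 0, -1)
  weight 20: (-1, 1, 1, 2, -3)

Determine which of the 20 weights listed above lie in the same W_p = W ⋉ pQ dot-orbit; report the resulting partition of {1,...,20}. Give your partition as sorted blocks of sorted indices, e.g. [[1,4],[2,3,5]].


Dynkin diagram of C (from the 8 off-diagonal −1 entries): D_5.

Each λ_j+ρ reduced to Ā_7; 5-tuples below use C's row order:

  1: (1, 0, 5, 1, 0);  2: (1, 0, 1, 0, 2);  3: (0, 2, 0, 2, 0);  4: (0, 0, 0, 3, 2);  5: (1, 0, 1, 0, 2);  6: (1, 0, 1, 0, 2);  7: (0, 2, 0, 2, 0);  8: (1, 0, 5, 1, 0);  9: (0, 0, 0, 3, 2);  10: (1, 0, 1, 0, 2);  11: (0, 2, 0, 2, 0);  12: (1, 0, 5, 1, 0);  13: (0, 2, 0, 2, 0);  14: (3, 1, 1, 1, 0);  15: (1, 0, 5, 1, 0);  16: (1, 0, 1, 0, 2);  17: (0, 0, 0, 3, 2);  18: (0, 0, 0, 3, 2);  19: (1, 0, 5, 1, 0);  20: (0, 0, 0, 3, 2)

5 distinct reps among the 20 weights ⇒ 5 W_7-linkage classes:

[[1, 8, 12, 15, 19], [2, 5, 6, 10, 16], [3, 7, 11, 13], [4, 9, 17, 18, 20], [14]]


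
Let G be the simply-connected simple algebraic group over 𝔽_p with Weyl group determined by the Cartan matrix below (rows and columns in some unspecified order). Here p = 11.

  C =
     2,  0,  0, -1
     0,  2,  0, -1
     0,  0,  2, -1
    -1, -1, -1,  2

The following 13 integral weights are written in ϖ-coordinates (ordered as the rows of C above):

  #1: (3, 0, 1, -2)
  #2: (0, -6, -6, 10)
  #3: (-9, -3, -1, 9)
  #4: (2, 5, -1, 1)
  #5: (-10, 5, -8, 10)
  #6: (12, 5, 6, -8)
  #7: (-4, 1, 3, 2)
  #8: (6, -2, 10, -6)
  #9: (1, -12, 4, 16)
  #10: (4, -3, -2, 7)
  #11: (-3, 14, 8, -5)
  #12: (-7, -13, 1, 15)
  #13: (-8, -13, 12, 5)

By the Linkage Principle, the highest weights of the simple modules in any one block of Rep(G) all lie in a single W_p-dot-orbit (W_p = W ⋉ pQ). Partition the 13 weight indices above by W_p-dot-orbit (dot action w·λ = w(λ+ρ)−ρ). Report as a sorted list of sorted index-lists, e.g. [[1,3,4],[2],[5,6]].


C ↔ D_4 under row/col permutation; |W(D_4)| = 192.

λ_j+ρ reflected into Ā_11 (⟨·,θ^∨⟩≤11); 4-tuples as given:

  1: (3, 0, 1, 1) · 2: (0, 4, 4, 1) · 3: (8, 2, 0, 0) · 4: (3, 6, 0, 0) · 5: (3, 0, 1, 1) · 6: (3, 0, 1, 1) · 7: (3, 2, 4, 0) · 8: (0, 4, 4, 1) · 9: (3, 6, 0, 0) · 10: (3, 0, 1, 1) · 11: (3, 2, 4, 0) · 12: (0, 4, 4, 1) · 13: (3, 0, 1, 1)

Linkage partition of the 13 weights (5 classes, p=11):

[[1, 5, 6, 10, 13], [2, 8, 12], [3], [4, 9], [7, 11]]


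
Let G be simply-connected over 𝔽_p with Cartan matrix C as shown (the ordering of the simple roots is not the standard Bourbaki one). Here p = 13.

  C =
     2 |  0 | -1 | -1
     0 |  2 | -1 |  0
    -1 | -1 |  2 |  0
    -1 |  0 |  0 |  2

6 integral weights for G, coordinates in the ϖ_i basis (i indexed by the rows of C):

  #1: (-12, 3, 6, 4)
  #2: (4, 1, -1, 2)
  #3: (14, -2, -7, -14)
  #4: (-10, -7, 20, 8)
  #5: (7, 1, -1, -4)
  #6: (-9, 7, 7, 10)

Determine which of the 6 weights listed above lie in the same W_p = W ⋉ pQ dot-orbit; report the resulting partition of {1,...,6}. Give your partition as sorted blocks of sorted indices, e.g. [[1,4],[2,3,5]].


Cartan matrix: type A_4 (|W|=120); un-permuting the 4 rows.

W_13-reps of the 6 weights in Ā_13 (same 4-coord order as C):

    1: (1, 0, 4, 6)
    2: (5, 2, 0, 3)
    3: (1, 0, 4, 6)
    4: (1, 0, 4, 6)
    5: (5, 2, 0, 3)
    6: (5, 2, 0, 3)

Partition of {1..6} into 2 W_13-dot-orbits:

[[1, 3, 4], [2, 5, 6]]


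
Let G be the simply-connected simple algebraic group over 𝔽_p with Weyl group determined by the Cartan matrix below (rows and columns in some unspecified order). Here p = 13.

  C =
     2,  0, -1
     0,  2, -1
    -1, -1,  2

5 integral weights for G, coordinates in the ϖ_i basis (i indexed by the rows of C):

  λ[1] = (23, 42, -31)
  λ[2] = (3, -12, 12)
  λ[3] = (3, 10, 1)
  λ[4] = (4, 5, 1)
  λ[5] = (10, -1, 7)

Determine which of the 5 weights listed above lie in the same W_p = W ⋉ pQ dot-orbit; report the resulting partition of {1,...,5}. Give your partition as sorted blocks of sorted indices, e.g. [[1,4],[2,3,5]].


Dynkin diagram of C (from the 4 off-diagonal −1 entries): A_3.

W_13-reps of the 5 weights in Ā_13 (same 3-coord order as C):

  λ_1 → (0, 7, 2) · λ_2 → (0, 7, 2) · λ_3 → (0, 7, 2) · λ_4 → (5, 6, 2) · λ_5 → (5, 6, 2)

Linkage partition of the 5 weights (2 classes, p=13):

[[1, 2, 3], [4, 5]]


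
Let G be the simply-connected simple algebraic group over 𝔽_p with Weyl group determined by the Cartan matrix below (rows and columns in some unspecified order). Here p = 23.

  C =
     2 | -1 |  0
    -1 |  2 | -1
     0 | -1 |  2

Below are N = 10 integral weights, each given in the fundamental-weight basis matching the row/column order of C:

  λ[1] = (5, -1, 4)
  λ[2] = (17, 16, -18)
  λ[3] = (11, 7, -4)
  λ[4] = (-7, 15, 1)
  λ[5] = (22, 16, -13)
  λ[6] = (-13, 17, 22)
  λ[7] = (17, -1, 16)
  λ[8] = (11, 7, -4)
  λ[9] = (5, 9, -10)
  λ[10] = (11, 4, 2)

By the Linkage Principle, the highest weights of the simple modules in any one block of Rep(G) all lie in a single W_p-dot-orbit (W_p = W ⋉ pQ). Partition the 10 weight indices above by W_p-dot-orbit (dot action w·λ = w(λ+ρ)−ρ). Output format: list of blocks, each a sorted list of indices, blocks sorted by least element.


C ↔ A_3 under row/col permutation; |W(A_3)| = 24.

Folding the 10 weights λ_j+ρ into Ā_23 (reps in the given 3-coord order):

  λ_1+ρ ↦ (6, 0, 5);  λ_2+ρ ↦ (6, 0, 5);  λ_3+ρ ↦ (12, 5, 3);  λ_4+ρ ↦ (6, 10, 2);  λ_5+ρ ↦ (6, 0, 5);  λ_6+ρ ↦ (6, 0, 5);  λ_7+ρ ↦ (6, 0, 5);  λ_8+ρ ↦ (12, 5, 3);  λ_9+ρ ↦ (6, 1, 9);  λ_10+ρ ↦ (12, 5, 3)

Linkage partition of the 10 weights (4 classes, p=23):

[[1, 2, 5, 6, 7], [3, 8, 10], [4], [9]]


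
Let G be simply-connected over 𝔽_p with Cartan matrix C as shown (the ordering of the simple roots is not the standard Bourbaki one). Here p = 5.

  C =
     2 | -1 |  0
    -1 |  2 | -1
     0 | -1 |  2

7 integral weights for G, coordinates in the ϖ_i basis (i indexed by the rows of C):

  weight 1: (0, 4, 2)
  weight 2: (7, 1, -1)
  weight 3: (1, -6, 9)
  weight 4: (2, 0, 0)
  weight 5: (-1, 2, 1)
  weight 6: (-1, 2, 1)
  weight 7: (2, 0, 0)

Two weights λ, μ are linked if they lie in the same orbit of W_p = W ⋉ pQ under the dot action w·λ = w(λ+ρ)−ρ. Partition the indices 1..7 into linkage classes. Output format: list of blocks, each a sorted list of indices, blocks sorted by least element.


Dynkin diagram of C (from the 4 off-diagonal −1 entries): A_3.

W_5-reps of the 7 weights in Ā_5 (same 3-coord order as C):

  λ_1 → (3, 1, 1) · λ_2 → (0, 3, 2) · λ_3 → (2, 0, 0) · λ_4 → (3, 1, 1) · λ_5 → (0, 3, 2) · λ_6 → (0, 3, 2) · λ_7 → (3, 1, 1)

These 7 weights hit 3 W_5-dot-orbits; sizes (3, 3, 1):

[[1, 4, 7], [2, 5, 6], [3]]


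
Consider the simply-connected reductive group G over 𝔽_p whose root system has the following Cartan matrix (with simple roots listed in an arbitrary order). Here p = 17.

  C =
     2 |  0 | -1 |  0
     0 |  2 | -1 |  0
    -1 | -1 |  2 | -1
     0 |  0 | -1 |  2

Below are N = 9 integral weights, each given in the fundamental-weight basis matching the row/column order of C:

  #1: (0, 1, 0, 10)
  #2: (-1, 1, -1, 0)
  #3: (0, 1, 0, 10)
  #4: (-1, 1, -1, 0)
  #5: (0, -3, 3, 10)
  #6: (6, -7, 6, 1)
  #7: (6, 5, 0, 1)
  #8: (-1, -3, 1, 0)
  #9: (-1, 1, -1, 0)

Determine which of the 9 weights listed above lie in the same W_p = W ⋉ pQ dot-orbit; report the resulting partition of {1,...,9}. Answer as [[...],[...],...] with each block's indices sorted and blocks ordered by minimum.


Root system D_4: the 4×4 matrix C matches after relabeling.

W_17-reps of the 9 weights in Ā_17 (same 4-coord order as C):

  λ_1 → (1, 2, 1, 11)
  λ_2 → (0, 2, 0, 1)
  λ_3 → (1, 2, 1, 11)
  λ_4 → (0, 2, 0, 1)
  λ_5 → (1, 2, 1, 11)
  λ_6 → (7, 6, 1, 2)
  λ_7 → (7, 6, 1, 2)
  λ_8 → (0, 2, 0, 1)
  λ_9 → (0, 2, 0, 1)

Grouping the 9 weights by Ā_17-representative: 3 linkage classes.

[[1, 3, 5], [2, 4, 8, 9], [6, 7]]


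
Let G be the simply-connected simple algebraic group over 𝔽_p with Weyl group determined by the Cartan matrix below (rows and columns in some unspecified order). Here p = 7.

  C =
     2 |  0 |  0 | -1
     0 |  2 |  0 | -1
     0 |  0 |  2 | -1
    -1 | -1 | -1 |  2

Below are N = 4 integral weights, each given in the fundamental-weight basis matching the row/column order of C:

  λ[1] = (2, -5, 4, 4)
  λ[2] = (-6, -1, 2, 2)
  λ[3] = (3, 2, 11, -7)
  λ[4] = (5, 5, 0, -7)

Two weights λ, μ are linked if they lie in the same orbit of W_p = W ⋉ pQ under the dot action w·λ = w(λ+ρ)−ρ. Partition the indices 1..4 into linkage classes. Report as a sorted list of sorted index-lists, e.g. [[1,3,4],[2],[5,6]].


Type D_4, rank 4, |W|=192; reorder rows/cols to standard.

Folding the 4 weights λ_j+ρ into Ā_7 (reps in the given 4-coord order):

  [1] (3, 2, 1, 0) · [2] (3, 2, 1, 0) · [3] (3, 2, 1, 0) · [4] (0, 0, 5, 1)

Grouping the 4 weights by Ā_7-representative: 2 linkage classes.

[[1, 2, 3], [4]]


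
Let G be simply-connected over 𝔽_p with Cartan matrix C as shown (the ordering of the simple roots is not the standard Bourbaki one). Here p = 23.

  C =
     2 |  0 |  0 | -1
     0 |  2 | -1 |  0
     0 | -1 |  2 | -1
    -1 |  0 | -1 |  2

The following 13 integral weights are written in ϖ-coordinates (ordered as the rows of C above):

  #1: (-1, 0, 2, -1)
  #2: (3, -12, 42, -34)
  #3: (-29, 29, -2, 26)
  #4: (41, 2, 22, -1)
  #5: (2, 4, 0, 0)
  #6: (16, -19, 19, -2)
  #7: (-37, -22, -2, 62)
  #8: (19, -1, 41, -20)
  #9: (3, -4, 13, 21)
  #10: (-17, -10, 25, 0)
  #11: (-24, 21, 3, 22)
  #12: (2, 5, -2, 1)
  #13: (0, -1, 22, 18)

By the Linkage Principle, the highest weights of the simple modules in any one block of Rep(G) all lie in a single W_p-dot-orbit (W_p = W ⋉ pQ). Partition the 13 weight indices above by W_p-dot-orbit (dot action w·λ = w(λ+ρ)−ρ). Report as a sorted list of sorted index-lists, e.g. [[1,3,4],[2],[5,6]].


Type A_4, rank 4, |W|=120; reorder rows/cols to standard.

Folding the 13 weights λ_j+ρ into Ā_23 (reps in the given 4-coord order):

  1: (0, 1, 3, 0)
  2: (3, 1, 3, 6)
  3: (3, 5, 1, 1)
  4: (0, 1, 3, 0)
  5: (3, 5, 1, 1)
  6: (3, 5, 1, 1)
  7: (3, 5, 1, 1)
  8: (0, 1, 3, 0)
  9: (3, 1, 3, 6)
  10: (3, 5, 2, 12)
  11: (0, 1, 3, 0)
  12: (3, 5, 1, 1)
  13: (0, 1, 3, 0)

Partition of {1..13} into 4 W_23-dot-orbits:

[[1, 4, 8, 11, 13], [2, 9], [3, 5, 6, 7, 12], [10]]


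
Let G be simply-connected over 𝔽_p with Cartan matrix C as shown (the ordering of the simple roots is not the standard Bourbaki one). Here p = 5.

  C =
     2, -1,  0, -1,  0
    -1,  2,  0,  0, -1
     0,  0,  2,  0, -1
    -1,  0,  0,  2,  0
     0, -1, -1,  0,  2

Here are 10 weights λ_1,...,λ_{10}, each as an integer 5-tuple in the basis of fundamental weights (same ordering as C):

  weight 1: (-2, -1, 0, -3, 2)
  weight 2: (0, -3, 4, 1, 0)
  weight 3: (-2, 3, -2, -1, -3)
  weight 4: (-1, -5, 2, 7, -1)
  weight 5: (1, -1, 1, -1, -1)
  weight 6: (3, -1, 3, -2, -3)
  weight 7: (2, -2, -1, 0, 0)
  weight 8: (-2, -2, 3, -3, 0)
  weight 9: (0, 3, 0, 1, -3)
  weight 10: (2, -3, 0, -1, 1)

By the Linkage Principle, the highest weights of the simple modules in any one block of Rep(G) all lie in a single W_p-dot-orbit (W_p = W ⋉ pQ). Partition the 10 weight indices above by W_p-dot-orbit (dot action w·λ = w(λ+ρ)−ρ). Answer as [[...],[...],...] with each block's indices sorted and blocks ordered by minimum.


Type A_5, rank 5, |W|=720; reorder rows/cols to standard.

Each λ_j+ρ reduced to Ā_5; 5-tuples below use C's row order:

  1: (1, 2, 1, 0, 0)
  2: (0, 0, 2, 1, 1)
  3: (0, 0, 2, 1, 1)
  4: (0, 1, 1, 1, 2)
  5: (2, 0, 2, 0, 0)
  6: (1, 2, 1, 0, 0)
  7: (2, 1, 0, 1, 0)
  8: (0, 1, 1, 1, 2)
  9: (1, 2, 1, 0, 0)
  10: (1, 2, 1, 0, 0)

5 distinct reps among the 10 weights ⇒ 5 W_5-linkage classes:

[[1, 6, 9, 10], [2, 3], [4, 8], [5], [7]]


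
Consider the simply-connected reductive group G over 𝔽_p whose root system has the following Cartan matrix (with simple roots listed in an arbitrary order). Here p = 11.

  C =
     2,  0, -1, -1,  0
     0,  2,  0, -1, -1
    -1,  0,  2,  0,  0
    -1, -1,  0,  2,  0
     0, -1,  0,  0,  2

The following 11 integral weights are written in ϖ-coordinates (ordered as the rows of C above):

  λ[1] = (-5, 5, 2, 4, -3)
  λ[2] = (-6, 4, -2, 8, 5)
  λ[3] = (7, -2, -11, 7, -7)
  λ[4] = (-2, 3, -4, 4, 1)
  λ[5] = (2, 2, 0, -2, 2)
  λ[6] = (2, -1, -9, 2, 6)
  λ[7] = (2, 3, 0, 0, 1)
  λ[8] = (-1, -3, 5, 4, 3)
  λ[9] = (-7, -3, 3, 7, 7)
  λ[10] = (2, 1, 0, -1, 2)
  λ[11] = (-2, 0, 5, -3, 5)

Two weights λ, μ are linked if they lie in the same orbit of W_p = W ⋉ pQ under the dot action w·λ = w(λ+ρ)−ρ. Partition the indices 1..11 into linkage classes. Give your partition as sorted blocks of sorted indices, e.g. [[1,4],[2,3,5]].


Root system A_5: the 5×5 matrix C matches after relabeling.

Ā_11 reps of the 11 weights (A_5, coords as presented):

  [1] (3, 4, 1, 1, 2)
  [2] (3, 2, 1, 0, 3)
  [3] (1, 1, 3, 1, 4)
  [4] (3, 4, 1, 1, 2)
  [5] (2, 2, 1, 1, 3)
  [6] (3, 2, 1, 0, 3)
  [7] (3, 4, 1, 1, 2)
  [8] (0, 2, 4, 3, 0)
  [9] (3, 2, 1, 0, 3)
  [10] (3, 2, 1, 0, 3)
  [11] (1, 1, 3, 1, 4)

Grouping the 11 weights by Ā_11-representative: 5 linkage classes.

[[1, 4, 7], [2, 6, 9, 10], [3, 11], [5], [8]]


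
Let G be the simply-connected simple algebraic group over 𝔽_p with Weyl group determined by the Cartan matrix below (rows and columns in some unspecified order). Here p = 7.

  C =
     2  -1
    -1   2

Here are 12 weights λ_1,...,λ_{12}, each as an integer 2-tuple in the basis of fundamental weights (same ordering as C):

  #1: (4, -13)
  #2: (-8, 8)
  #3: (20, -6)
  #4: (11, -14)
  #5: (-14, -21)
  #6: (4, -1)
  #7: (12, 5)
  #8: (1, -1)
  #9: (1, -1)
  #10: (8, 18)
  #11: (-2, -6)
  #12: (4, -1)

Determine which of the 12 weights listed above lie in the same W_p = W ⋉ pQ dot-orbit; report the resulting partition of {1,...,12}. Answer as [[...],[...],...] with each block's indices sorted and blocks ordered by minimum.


C ↔ A_2 under row/col permutation; |W(A_2)| = 6.

λ_j+ρ reflected into Ā_7 (⟨·,θ^∨⟩≤7); 2-tuples as given:

  [1] (2, 0);  [2] (5, 0);  [3] (5, 0);  [4] (5, 1);  [5] (5, 1);  [6] (5, 0);  [7] (5, 1);  [8] (2, 0);  [9] (2, 0);  [10] (5, 0);  [11] (5, 1);  [12] (5, 0)

The 12 indices split into 3 linkage classes (same alcove rep ⇔ same W_7-dot-orbit):

[[1, 8, 9], [2, 3, 6, 10, 12], [4, 5, 7, 11]]


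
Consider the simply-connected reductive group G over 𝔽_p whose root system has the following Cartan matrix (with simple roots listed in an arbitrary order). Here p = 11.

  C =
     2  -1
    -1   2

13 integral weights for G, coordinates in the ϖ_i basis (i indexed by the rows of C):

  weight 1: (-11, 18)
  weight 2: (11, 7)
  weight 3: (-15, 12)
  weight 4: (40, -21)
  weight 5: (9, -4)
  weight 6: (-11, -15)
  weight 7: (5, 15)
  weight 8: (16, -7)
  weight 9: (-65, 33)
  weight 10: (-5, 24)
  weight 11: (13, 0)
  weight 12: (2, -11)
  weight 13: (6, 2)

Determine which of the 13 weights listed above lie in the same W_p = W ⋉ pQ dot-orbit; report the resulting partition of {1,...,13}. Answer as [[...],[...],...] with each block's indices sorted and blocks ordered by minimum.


A_2 Cartan matrix, 2 simple roots permuted; ρ=(1,1).

Folding the 13 weights λ_j+ρ into Ā_11 (reps in the given 2-coord order):

    λ_1+ρ ↦ (2, 1)
    λ_2+ρ ↦ (2, 1)
    λ_3+ρ ↦ (8, 2)
    λ_4+ρ ↦ (2, 1)
    λ_5+ρ ↦ (7, 3)
    λ_6+ρ ↦ (2, 1)
    λ_7+ρ ↦ (5, 0)
    λ_8+ρ ↦ (5, 0)
    λ_9+ρ ↦ (2, 1)
    λ_10+ρ ↦ (7, 3)
    λ_11+ρ ↦ (7, 3)
    λ_12+ρ ↦ (7, 3)
    λ_13+ρ ↦ (7, 3)

Partition of {1..13} into 4 W_11-dot-orbits:

[[1, 2, 4, 6, 9], [3], [5, 10, 11, 12, 13], [7, 8]]


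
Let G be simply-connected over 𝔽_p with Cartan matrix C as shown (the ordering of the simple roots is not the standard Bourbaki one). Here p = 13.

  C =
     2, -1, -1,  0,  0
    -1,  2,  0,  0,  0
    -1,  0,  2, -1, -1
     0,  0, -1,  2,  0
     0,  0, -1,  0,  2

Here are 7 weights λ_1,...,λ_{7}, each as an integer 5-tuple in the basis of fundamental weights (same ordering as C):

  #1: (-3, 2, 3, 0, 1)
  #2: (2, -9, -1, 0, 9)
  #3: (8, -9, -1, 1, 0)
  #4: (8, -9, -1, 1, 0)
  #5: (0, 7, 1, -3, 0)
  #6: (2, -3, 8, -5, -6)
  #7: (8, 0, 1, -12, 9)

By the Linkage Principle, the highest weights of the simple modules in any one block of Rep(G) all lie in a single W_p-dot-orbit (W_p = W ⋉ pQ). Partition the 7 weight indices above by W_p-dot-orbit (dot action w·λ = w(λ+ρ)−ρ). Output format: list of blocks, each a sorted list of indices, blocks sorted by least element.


Type D_5, rank 5, |W|=1920; reorder rows/cols to standard.

Each λ_j+ρ reduced to Ā_13; 5-tuples below use C's row order:

  [1] (2, 1, 2, 1, 2) · [2] (1, 2, 0, 4, 5) · [3] (1, 8, 0, 2, 1) · [4] (1, 8, 0, 2, 1) · [5] (1, 8, 0, 2, 1) · [6] (1, 2, 0, 4, 5) · [7] (1, 8, 0, 2, 1)

Linkage partition of the 7 weights (3 classes, p=13):

[[1], [2, 6], [3, 4, 5, 7]]


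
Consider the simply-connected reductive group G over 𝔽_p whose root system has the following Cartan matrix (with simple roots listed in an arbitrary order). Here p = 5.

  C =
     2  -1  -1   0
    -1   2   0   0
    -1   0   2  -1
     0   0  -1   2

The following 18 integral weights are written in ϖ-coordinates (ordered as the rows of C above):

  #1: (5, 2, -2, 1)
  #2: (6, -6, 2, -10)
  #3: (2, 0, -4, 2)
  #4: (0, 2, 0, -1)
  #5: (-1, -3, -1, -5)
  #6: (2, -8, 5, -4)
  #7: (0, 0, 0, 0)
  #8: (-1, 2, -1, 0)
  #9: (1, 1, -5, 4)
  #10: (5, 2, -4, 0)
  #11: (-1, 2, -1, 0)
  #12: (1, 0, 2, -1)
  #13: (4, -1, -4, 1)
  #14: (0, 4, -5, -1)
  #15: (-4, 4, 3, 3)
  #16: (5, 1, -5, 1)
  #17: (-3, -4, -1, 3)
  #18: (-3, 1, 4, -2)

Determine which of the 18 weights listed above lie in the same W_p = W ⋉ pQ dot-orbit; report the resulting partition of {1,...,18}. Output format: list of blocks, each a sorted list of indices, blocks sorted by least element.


Root system A_4: the 4×4 matrix C matches after relabeling.

Alcove-folded reps (p=5, 18 weights, presented ϖ-order):

  [1] (0, 1, 3, 0);  [2] (0, 3, 0, 1);  [3] (0, 1, 3, 0);  [4] (1, 3, 1, 0);  [5] (0, 3, 0, 1);  [6] (1, 1, 1, 1);  [7] (1, 1, 1, 1);  [8] (0, 3, 0, 1);  [9] (2, 0, 2, 1);  [10] (1, 1, 1, 1);  [11] (0, 3, 0, 1);  [12] (2, 0, 2, 1);  [13] (2, 0, 2, 1);  [14] (0, 1, 3, 0);  [15] (0, 3, 0, 1);  [16] (1, 1, 1, 1);  [17] (2, 0, 2, 1);  [18] (2, 0, 2, 1)

Partition of {1..18} into 5 W_5-dot-orbits:

[[1, 3, 14], [2, 5, 8, 11, 15], [4], [6, 7, 10, 16], [9, 12, 13, 17, 18]]


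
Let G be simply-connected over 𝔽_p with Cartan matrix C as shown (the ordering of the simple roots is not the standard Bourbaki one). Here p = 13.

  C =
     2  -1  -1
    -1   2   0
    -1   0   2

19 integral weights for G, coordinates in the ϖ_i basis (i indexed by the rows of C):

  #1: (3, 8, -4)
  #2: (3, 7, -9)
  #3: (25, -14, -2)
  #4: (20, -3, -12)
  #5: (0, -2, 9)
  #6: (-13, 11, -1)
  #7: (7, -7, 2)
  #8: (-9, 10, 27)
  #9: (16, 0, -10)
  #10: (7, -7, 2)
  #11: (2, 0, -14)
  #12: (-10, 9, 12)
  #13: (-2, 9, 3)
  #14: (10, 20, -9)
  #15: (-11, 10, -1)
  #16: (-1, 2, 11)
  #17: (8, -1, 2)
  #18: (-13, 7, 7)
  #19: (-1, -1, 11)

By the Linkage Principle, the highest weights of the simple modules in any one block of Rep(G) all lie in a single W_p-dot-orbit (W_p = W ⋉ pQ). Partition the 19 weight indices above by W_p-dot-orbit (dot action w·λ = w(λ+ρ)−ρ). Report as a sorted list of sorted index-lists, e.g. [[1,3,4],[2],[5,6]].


C ↔ A_3 under row/col permutation; |W(A_3)| = 24.

Ā_13 reps of the 19 weights (A_3, coords as presented):

  λ_1+ρ ↦ (1, 9, 3)
  λ_2+ρ ↦ (4, 4, 4)
  λ_3+ρ ↦ (0, 0, 12)
  λ_4+ρ ↦ (2, 6, 3)
  λ_5+ρ ↦ (0, 1, 10)
  λ_6+ρ ↦ (0, 0, 12)
  λ_7+ρ ↦ (2, 6, 3)
  λ_8+ρ ↦ (2, 6, 3)
  λ_9+ρ ↦ (4, 4, 4)
  λ_10+ρ ↦ (2, 6, 3)
  λ_11+ρ ↦ (1, 9, 3)
  λ_12+ρ ↦ (9, 0, 3)
  λ_13+ρ ↦ (1, 9, 3)
  λ_14+ρ ↦ (2, 6, 3)
  λ_15+ρ ↦ (0, 1, 10)
  λ_16+ρ ↦ (0, 1, 10)
  λ_17+ρ ↦ (9, 0, 3)
  λ_18+ρ ↦ (4, 4, 4)
  λ_19+ρ ↦ (0, 0, 12)

Grouping the 19 weights by Ā_13-representative: 6 linkage classes.

[[1, 11, 13], [2, 9, 18], [3, 6, 19], [4, 7, 8, 10, 14], [5, 15, 16], [12, 17]]


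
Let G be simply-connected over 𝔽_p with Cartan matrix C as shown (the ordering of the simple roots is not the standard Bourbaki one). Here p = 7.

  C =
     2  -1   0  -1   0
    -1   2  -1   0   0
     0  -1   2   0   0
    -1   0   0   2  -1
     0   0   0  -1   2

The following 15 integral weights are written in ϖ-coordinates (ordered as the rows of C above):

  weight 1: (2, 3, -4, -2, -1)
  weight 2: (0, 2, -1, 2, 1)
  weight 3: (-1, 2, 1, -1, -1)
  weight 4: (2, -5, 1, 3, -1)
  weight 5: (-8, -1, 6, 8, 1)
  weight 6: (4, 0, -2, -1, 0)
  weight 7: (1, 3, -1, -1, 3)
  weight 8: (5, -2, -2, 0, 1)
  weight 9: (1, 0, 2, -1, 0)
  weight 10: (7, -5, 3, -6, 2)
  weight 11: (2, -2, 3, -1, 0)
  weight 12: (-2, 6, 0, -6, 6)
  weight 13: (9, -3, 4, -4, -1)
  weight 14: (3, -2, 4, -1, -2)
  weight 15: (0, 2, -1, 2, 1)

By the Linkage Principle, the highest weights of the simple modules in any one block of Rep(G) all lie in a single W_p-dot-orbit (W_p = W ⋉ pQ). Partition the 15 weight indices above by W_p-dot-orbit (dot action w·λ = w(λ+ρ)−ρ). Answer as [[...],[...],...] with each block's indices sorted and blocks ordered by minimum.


Type A_5, rank 5, |W|=720; reorder rows/cols to standard.

Each λ_j+ρ reduced to Ā_7; 5-tuples below use C's row order:

    [1] (2, 1, 3, 0, 1)
    [2] (1, 1, 2, 3, 0)
    [3] (0, 3, 2, 0, 0)
    [4] (1, 1, 2, 3, 0)
    [5] (0, 3, 2, 0, 0)
    [6] (5, 0, 1, 0, 1)
    [7] (2, 1, 3, 0, 1)
    [8] (4, 0, 1, 1, 0)
    [9] (2, 1, 3, 0, 1)
    [10] (1, 2, 1, 2, 1)
    [11] (2, 1, 3, 0, 1)
    [12] (5, 0, 1, 0, 1)
    [13] (1, 1, 2, 3, 0)
    [14] (2, 1, 3, 0, 1)
    [15] (1, 1, 2, 3, 0)

Linkage partition of the 15 weights (6 classes, p=7):

[[1, 7, 9, 11, 14], [2, 4, 13, 15], [3, 5], [6, 12], [8], [10]]


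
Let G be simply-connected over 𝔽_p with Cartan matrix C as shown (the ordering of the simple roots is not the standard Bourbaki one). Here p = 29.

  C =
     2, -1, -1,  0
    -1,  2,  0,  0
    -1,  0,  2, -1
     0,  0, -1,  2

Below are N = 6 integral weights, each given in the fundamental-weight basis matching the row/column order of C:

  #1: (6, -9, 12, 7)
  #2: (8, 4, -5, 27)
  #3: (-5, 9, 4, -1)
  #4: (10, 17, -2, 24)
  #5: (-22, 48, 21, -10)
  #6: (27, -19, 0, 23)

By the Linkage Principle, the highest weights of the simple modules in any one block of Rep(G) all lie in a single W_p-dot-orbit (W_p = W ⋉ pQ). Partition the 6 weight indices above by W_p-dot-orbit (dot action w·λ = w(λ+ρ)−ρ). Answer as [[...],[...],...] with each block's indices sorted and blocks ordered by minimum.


C ↔ A_4 under row/col permutation; |W(A_4)| = 120.

Folding the 6 weights λ_j+ρ into Ā_29 (reps in the given 4-coord order):

  λ_1 → (1, 7, 12, 8);  λ_2 → (1, 4, 4, 15);  λ_3 → (4, 6, 1, 0);  λ_4 → (4, 6, 1, 0);  λ_5 → (1, 7, 12, 8);  λ_6 → (4, 6, 1, 0)

These 6 weights hit 3 W_29-dot-orbits; sizes (2, 1, 3):

[[1, 5], [2], [3, 4, 6]]


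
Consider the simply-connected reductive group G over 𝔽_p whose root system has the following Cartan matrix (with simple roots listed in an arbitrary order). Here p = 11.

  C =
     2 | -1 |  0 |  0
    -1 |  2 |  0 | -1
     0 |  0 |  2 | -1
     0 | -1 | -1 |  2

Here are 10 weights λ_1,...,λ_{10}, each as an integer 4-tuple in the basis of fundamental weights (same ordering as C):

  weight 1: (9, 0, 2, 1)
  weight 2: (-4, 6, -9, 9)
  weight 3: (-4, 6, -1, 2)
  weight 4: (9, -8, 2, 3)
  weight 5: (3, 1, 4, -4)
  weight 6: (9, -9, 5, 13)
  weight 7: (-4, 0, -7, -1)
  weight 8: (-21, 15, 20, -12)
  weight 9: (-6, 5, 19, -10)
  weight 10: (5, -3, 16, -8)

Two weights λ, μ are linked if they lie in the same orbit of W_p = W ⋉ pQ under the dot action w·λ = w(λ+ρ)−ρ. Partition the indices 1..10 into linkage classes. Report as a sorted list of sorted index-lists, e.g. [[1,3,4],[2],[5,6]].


Root system A_4: the 4×4 matrix C matches after relabeling.

Alcove-folded reps (p=11, 10 weights, presented ϖ-order):

  λ_1+ρ ↦ (5, 1, 2, 0)
  λ_2+ρ ↦ (3, 1, 2, 2)
  λ_3+ρ ↦ (3, 4, 0, 3)
  λ_4+ρ ↦ (3, 4, 0, 3)
  λ_5+ρ ↦ (3, 1, 2, 2)
  λ_6+ρ ↦ (5, 1, 2, 0)
  λ_7+ρ ↦ (5, 1, 2, 0)
  λ_8+ρ ↦ (2, 4, 0, 1)
  λ_9+ρ ↦ (5, 1, 2, 0)
  λ_10+ρ ↦ (3, 1, 2, 2)

Partition of {1..10} into 4 W_11-dot-orbits:

[[1, 6, 7, 9], [2, 5, 10], [3, 4], [8]]


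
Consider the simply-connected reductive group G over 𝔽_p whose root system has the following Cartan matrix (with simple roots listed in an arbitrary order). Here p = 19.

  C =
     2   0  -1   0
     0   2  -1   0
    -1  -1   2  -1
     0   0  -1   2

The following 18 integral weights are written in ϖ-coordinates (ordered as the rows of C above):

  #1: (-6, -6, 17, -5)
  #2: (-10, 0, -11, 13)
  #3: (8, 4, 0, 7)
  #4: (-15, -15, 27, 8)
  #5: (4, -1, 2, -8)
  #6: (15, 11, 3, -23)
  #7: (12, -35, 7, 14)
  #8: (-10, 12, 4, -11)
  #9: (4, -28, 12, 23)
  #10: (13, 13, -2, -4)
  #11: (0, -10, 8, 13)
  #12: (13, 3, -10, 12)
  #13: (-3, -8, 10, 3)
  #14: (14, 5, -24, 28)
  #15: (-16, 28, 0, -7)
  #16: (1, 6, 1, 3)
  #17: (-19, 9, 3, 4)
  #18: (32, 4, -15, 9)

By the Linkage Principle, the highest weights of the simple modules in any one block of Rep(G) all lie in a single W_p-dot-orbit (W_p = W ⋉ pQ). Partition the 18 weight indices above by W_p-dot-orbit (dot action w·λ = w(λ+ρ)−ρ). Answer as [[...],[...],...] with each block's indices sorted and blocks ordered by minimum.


D_4 Cartan matrix, 4 simple roots permuted; ρ=(1,1,1,1).

λ_j+ρ reflected into Ā_19 (⟨·,θ^∨⟩≤19); 4-tuples as given:

    [1] (5, 5, 1, 4)
    [2] (4, 4, 1, 9)
    [3] (5, 1, 4, 4)
    [4] (4, 4, 1, 9)
    [5] (1, 4, 0, 3)
    [6] (1, 3, 2, 1)
    [7] (2, 7, 2, 4)
    [8] (5, 1, 4, 4)
    [9] (5, 1, 4, 4)
    [10] (5, 5, 1, 4)
    [11] (4, 4, 1, 9)
    [12] (5, 5, 1, 4)
    [13] (2, 7, 2, 4)
    [14] (2, 7, 2, 4)
    [15] (5, 1, 4, 4)
    [16] (2, 7, 2, 4)
    [17] (4, 4, 1, 9)
    [18] (4, 4, 1, 9)

Linkage partition of the 18 weights (6 classes, p=19):

[[1, 10, 12], [2, 4, 11, 17, 18], [3, 8, 9, 15], [5], [6], [7, 13, 14, 16]]


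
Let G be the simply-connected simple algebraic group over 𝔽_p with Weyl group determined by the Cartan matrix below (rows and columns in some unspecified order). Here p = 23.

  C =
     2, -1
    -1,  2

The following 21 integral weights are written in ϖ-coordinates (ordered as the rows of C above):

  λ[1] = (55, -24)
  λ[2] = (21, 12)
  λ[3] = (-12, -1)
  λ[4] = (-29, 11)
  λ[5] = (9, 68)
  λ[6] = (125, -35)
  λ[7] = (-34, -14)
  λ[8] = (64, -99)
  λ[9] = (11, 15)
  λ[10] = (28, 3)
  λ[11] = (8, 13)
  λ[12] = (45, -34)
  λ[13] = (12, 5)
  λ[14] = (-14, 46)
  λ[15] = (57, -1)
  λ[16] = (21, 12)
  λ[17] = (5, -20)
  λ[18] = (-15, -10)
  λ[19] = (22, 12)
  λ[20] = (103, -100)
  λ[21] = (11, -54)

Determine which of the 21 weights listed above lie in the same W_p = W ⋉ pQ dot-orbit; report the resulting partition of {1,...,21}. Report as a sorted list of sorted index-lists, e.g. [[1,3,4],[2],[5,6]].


Root system A_2: the 2×2 matrix C matches after relabeling.

W_23-reps of the 21 weights in Ā_23 (same 2-coord order as C):

  1: (10, 0) · 2: (10, 1) · 3: (0, 11) · 4: (7, 11) · 5: (10, 0) · 6: (0, 11) · 7: (10, 0) · 8: (13, 6) · 9: (7, 11) · 10: (13, 6) · 11: (9, 14) · 12: (10, 0) · 13: (13, 6) · 14: (10, 1) · 15: (0, 11) · 16: (10, 1) · 17: (13, 6) · 18: (9, 14) · 19: (10, 0) · 20: (7, 11) · 21: (7, 11)

The 21 indices split into 6 linkage classes (same alcove rep ⇔ same W_23-dot-orbit):

[[1, 5, 7, 12, 19], [2, 14, 16], [3, 6, 15], [4, 9, 20, 21], [8, 10, 13, 17], [11, 18]]
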